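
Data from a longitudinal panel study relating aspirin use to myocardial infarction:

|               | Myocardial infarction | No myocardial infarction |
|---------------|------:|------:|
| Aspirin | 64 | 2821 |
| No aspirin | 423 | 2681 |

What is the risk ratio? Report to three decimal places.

Cells: a = 64, b = 2821, c = 423, d = 2681.
Risk in exposed = 64/2885 = 0.02218; risk in unexposed = 423/3104 = 0.13628.
RR = 0.02218 / 0.13628 = 0.16279
The risk is 84% lower among the exposed than among the unexposed.

0.163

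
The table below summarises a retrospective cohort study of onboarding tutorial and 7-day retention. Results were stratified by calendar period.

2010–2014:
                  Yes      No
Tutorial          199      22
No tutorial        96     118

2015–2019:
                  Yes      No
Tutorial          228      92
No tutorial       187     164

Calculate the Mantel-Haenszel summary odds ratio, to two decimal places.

3.60

OR_MH = Σ(aᵢdᵢ/nᵢ) / Σ(bᵢcᵢ/nᵢ), where nᵢ is the stratum total.
Stratum 1 (2010–2014): n = 435; a·d/n = 199·118/435 = 53.9816; b·c/n = 22·96/435 = 4.8552
Stratum 2 (2015–2019): n = 671; a·d/n = 228·164/671 = 55.7258; b·c/n = 92·187/671 = 25.6393
OR_MH = (53.9816 + 55.7258) / (4.8552 + 25.6393) = 109.7074 / 30.4945 = 3.59761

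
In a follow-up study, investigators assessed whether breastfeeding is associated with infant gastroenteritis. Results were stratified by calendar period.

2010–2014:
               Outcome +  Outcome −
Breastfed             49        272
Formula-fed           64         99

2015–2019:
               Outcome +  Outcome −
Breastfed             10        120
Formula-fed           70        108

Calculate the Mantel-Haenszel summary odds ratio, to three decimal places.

0.214

OR_MH = Σ(aᵢdᵢ/nᵢ) / Σ(bᵢcᵢ/nᵢ), where nᵢ is the stratum total.
Stratum 1 (2010–2014): n = 484; a·d/n = 49·99/484 = 10.0227; b·c/n = 272·64/484 = 35.9669
Stratum 2 (2015–2019): n = 308; a·d/n = 10·108/308 = 3.5065; b·c/n = 120·70/308 = 27.2727
OR_MH = (10.0227 + 3.5065) / (35.9669 + 27.2727) = 13.5292 / 63.2397 = 0.21394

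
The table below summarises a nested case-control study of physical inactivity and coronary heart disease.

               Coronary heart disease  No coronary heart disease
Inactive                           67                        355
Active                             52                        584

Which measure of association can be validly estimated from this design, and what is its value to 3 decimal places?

Cells: a = 67, b = 355, c = 52, d = 584.
This is a nested case-control study: participants were sampled on outcome status, so risks in the source population cannot be estimated directly — relative risk is not valid here. The odds ratio is the appropriate measure.
OR = (a·d)/(b·c) = (67 × 584) / (355 × 52) = 39128 / 18460 = 2.11961

2.120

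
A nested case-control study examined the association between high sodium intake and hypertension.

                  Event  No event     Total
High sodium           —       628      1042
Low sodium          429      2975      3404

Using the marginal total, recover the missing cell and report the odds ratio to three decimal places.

4.572

The missing cell is in the exposed row: 1042 − 628 = 414.
So a = 414, b = 628, c = 429, d = 2975.
OR = (a·d)/(b·c) = (414 × 2975) / (628 × 429) = 1231650 / 269412 = 4.57162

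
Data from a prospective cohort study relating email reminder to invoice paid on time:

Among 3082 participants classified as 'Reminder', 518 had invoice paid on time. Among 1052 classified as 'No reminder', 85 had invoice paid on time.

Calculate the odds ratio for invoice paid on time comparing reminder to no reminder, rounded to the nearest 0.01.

From the description: a = 518, b = 2564, c = 85, d = 967.
OR = (a·d)/(b·c) = (518 × 967) / (2564 × 85) = 500906 / 217940 = 2.29837
The odds of invoice paid on time are about 2.30 times as high in the reminder group.

2.30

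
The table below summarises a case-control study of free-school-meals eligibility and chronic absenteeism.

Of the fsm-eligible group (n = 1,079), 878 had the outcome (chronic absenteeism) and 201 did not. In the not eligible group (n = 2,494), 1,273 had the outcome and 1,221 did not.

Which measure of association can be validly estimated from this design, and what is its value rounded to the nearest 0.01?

4.19

From the description: a = 878, b = 201, c = 1273, d = 1221.
This is a case-control study: participants were sampled on outcome status, so risks in the source population cannot be estimated directly — relative risk is not valid here. The odds ratio is the appropriate measure.
OR = (a·d)/(b·c) = (878 × 1221) / (201 × 1273) = 1072038 / 255873 = 4.18973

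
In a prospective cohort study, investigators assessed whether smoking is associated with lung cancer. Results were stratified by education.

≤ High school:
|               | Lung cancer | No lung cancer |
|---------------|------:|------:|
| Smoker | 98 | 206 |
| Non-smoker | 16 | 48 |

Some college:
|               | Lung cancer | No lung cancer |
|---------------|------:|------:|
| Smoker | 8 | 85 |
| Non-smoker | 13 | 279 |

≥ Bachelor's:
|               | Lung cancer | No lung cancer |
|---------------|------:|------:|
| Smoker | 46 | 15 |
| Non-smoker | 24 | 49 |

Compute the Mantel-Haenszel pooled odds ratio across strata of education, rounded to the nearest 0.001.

OR_MH = Σ(aᵢdᵢ/nᵢ) / Σ(bᵢcᵢ/nᵢ), where nᵢ is the stratum total.
Stratum 1 (≤ High school): n = 368; a·d/n = 98·48/368 = 12.7826; b·c/n = 206·16/368 = 8.9565
Stratum 2 (Some college): n = 385; a·d/n = 8·279/385 = 5.7974; b·c/n = 85·13/385 = 2.8701
Stratum 3 (≥ Bachelor's): n = 134; a·d/n = 46·49/134 = 16.8209; b·c/n = 15·24/134 = 2.6866
OR_MH = (12.7826 + 5.7974 + 16.8209) / (8.9565 + 2.8701 + 2.6866) = 35.4009 / 14.5132 = 2.43922

2.439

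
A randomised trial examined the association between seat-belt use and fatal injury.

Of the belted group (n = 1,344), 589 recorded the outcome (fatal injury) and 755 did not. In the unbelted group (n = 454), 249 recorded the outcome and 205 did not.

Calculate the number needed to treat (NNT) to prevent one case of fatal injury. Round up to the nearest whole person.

Risk in treated group = 589/1344 = 0.43824; risk in control = 249/454 = 0.54846.
Absolute risk reduction = 0.54846 − 0.43824 = 0.11021
NNT = 1 / ARR = 1 / 0.11021 = 9.073 → round up → 10

10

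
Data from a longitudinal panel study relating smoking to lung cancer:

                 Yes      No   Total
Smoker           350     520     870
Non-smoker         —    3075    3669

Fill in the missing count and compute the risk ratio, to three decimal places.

The missing cell is in the unexposed row: 3669 − 3075 = 594.
So a = 350, b = 520, c = 594, d = 3075.
RR = [a/(a+b)] / [c/(c+d)] = (350/870) / (594/3669) = 0.40230/0.16190 = 2.48491

2.485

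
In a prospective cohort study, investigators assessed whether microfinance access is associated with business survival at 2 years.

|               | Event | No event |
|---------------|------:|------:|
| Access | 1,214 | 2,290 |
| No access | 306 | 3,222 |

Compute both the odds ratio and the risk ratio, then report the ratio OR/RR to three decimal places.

Cells: a = 1214, b = 2290, c = 306, d = 3222.
OR = (1214·3222)/(2290·306) = 3911508/700740 = 5.58197
Risk in exposed = 1214/3504 = 0.34646; risk in unexposed = 306/3528 = 0.08673; RR = 3.99449
OR/RR = 5.58197 / 3.99449 = 1.39742
The outcome is not rare, so the OR lies further from 1 than the RR.

1.397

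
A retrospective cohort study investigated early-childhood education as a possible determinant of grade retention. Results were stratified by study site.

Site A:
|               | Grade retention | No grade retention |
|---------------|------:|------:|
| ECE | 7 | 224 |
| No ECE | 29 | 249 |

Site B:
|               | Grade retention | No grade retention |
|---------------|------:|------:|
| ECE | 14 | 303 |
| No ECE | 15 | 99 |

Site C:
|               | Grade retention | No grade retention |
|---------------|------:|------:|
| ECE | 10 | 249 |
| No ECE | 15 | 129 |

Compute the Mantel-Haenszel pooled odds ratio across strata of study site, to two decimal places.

0.30

OR_MH = Σ(aᵢdᵢ/nᵢ) / Σ(bᵢcᵢ/nᵢ), where nᵢ is the stratum total.
Stratum 1 (Site A): n = 509; a·d/n = 7·249/509 = 3.4244; b·c/n = 224·29/509 = 12.7623
Stratum 2 (Site B): n = 431; a·d/n = 14·99/431 = 3.2158; b·c/n = 303·15/431 = 10.5452
Stratum 3 (Site C): n = 403; a·d/n = 10·129/403 = 3.2010; b·c/n = 249·15/403 = 9.2680
OR_MH = (3.4244 + 3.2158 + 3.2010) / (12.7623 + 10.5452 + 9.2680) = 9.8411 / 32.5755 = 0.30210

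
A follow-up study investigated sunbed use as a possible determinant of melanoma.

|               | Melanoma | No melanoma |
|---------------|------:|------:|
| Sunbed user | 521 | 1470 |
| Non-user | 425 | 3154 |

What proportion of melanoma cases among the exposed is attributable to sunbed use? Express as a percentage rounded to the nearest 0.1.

54.6

Cells: a = 521, b = 1470, c = 425, d = 3154.
Risk in exposed = 521/1991 = 0.26168; risk in unexposed = 425/3579 = 0.11875.
RR = 0.26168/0.11875 = 2.20363
AR% = (RR − 1)/RR × 100 = (2.20363 − 1)/2.20363 × 100 = 54.6204%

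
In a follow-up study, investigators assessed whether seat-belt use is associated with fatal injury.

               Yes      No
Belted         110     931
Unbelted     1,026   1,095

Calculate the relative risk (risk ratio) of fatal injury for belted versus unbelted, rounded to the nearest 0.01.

Cells: a = 110, b = 931, c = 1026, d = 1095.
Risk in exposed = 110/1041 = 0.10567; risk in unexposed = 1026/2121 = 0.48373.
RR = 0.10567 / 0.48373 = 0.21844
The risk is 78% lower among the exposed than among the unexposed.

0.22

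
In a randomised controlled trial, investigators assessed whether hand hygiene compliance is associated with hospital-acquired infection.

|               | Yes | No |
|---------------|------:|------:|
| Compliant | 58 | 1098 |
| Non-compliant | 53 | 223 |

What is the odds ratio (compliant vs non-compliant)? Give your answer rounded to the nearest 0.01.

0.22

Cells: a = 58, b = 1098, c = 53, d = 223.
OR = (a·d)/(b·c) = (58 × 223) / (1098 × 53) = 12934 / 58194 = 0.22226
Exposure is associated with lower odds of hospital-acquired infection (OR = 0.22 < 1).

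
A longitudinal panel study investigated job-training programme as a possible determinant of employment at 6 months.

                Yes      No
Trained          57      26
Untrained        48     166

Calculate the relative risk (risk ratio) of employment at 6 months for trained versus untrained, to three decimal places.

3.062

Cells: a = 57, b = 26, c = 48, d = 166.
Risk in exposed = 57/83 = 0.68675; risk in unexposed = 48/214 = 0.22430.
RR = 0.68675 / 0.22430 = 3.06175
The risk among the exposed is 3.06 times that among the unexposed.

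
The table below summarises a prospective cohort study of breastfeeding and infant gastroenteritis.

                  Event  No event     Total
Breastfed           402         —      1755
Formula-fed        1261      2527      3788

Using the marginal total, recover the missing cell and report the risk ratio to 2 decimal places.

0.69

The missing cell is in the exposed row: 1755 − 402 = 1353.
So a = 402, b = 1353, c = 1261, d = 2527.
RR = [a/(a+b)] / [c/(c+d)] = (402/1755) / (1261/3788) = 0.22906/0.33289 = 0.68809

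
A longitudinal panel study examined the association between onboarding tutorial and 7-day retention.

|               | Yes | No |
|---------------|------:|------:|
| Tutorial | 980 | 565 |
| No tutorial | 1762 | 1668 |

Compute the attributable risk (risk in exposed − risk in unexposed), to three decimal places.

Cells: a = 980, b = 565, c = 1762, d = 1668.
Risk in exposed = 980/1545 = 0.634304; risk in unexposed = 1762/3430 = 0.513703.
Risk difference = 0.634304 − 0.513703 = 0.120602

0.121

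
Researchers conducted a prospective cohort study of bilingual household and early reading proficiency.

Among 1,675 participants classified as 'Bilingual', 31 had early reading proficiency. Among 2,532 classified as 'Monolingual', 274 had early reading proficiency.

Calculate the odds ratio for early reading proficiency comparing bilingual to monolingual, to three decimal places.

0.155

From the description: a = 31, b = 1644, c = 274, d = 2258.
OR = (a·d)/(b·c) = (31 × 2258) / (1644 × 274) = 69998 / 450456 = 0.15539
Exposure is associated with lower odds of early reading proficiency (OR = 0.16 < 1).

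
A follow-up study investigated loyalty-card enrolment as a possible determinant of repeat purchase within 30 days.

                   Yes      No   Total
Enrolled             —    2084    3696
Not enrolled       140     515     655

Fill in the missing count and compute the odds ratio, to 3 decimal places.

2.845

The missing cell is in the exposed row: 3696 − 2084 = 1612.
So a = 1612, b = 2084, c = 140, d = 515.
OR = (a·d)/(b·c) = (1612 × 515) / (2084 × 140) = 830180 / 291760 = 2.84542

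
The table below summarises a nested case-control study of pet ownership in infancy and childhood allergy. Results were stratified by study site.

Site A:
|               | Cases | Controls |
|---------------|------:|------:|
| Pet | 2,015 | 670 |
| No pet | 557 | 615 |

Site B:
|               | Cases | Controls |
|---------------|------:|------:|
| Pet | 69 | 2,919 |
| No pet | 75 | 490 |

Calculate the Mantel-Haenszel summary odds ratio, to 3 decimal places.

2.089

OR_MH = Σ(aᵢdᵢ/nᵢ) / Σ(bᵢcᵢ/nᵢ), where nᵢ is the stratum total.
Stratum 1 (Site A): n = 3857; a·d/n = 2015·615/3857 = 321.2925; b·c/n = 670·557/3857 = 96.7565
Stratum 2 (Site B): n = 3553; a·d/n = 69·490/3553 = 9.5159; b·c/n = 2919·75/3553 = 61.6169
OR_MH = (321.2925 + 9.5159) / (96.7565 + 61.6169) = 330.8084 / 158.3735 = 2.08879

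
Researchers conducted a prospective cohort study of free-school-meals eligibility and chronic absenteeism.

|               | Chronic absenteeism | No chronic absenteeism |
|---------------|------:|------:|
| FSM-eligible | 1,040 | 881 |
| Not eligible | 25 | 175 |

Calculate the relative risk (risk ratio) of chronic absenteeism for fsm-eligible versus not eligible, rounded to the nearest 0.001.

4.331

Cells: a = 1040, b = 881, c = 25, d = 175.
Risk in exposed = 1040/1921 = 0.54138; risk in unexposed = 25/200 = 0.12500.
RR = 0.54138 / 0.12500 = 4.33108
The risk among the exposed is 4.33 times that among the unexposed.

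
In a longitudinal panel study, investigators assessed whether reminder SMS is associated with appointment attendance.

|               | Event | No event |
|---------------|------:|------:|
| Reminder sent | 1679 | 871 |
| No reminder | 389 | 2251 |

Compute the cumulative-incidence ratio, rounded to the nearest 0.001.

Cells: a = 1679, b = 871, c = 389, d = 2251.
Risk in exposed = 1679/2550 = 0.65843; risk in unexposed = 389/2640 = 0.14735.
RR = 0.65843 / 0.14735 = 4.46853
The risk among the exposed is 4.47 times that among the unexposed.

4.469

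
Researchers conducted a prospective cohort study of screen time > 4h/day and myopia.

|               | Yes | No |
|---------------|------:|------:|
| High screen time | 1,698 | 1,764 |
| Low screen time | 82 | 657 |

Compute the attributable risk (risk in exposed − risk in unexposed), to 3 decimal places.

Cells: a = 1698, b = 1764, c = 82, d = 657.
Risk in exposed = 1698/3462 = 0.490468; risk in unexposed = 82/739 = 0.110961.
Risk difference = 0.490468 − 0.110961 = 0.379507

0.380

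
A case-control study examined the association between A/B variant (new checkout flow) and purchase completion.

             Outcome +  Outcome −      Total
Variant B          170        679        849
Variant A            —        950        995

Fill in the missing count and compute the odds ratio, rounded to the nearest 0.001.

The missing cell is in the unexposed row: 995 − 950 = 45.
So a = 170, b = 679, c = 45, d = 950.
OR = (a·d)/(b·c) = (170 × 950) / (679 × 45) = 161500 / 30555 = 5.28555

5.286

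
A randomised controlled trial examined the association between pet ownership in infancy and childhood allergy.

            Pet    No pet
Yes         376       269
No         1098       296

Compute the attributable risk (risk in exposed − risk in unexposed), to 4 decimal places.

Reading the table with exposure as columns: a = 376 (Pet, case), b = 1098 (Pet, non-case), c = 269 (No pet, case), d = 296.
Risk in exposed = 376/1474 = 0.255088; risk in unexposed = 269/565 = 0.476106.
Risk difference = 0.255088 − 0.476106 = -0.221018

-0.2210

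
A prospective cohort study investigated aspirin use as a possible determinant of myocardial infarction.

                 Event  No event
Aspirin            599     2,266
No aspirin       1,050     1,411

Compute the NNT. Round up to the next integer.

5

Risk in treated group = 599/2865 = 0.20908; risk in control = 1050/2461 = 0.42666.
Absolute risk reduction = 0.42666 − 0.20908 = 0.21758
NNT = 1 / ARR = 1 / 0.21758 = 4.596 → round up → 5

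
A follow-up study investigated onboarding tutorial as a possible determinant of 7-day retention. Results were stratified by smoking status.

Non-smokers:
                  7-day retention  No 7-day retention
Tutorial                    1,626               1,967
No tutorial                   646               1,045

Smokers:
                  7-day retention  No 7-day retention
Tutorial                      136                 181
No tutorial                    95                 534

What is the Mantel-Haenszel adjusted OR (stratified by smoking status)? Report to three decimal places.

1.540

OR_MH = Σ(aᵢdᵢ/nᵢ) / Σ(bᵢcᵢ/nᵢ), where nᵢ is the stratum total.
Stratum 1 (Non-smokers): n = 5284; a·d/n = 1626·1045/5284 = 321.5689; b·c/n = 1967·646/5284 = 240.4773
Stratum 2 (Smokers): n = 946; a·d/n = 136·534/946 = 76.7696; b·c/n = 181·95/946 = 18.1765
OR_MH = (321.5689 + 76.7696) / (240.4773 + 18.1765) = 398.3384 / 258.6538 = 1.54004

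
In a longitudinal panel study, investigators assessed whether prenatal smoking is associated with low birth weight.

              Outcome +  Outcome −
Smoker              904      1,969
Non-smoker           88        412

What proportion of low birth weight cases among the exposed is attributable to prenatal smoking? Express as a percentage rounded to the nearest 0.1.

Cells: a = 904, b = 1969, c = 88, d = 412.
Risk in exposed = 904/2873 = 0.31465; risk in unexposed = 88/500 = 0.17600.
RR = 0.31465/0.17600 = 1.78780
AR% = (RR − 1)/RR × 100 = (1.78780 − 1)/1.78780 × 100 = 44.0655%

44.1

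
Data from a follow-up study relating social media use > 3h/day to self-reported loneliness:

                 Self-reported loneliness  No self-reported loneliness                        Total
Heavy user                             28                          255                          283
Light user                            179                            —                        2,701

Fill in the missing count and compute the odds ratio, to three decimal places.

1.547

The missing cell is in the unexposed row: 2701 − 179 = 2522.
So a = 28, b = 255, c = 179, d = 2522.
OR = (a·d)/(b·c) = (28 × 2522) / (255 × 179) = 70616 / 45645 = 1.54707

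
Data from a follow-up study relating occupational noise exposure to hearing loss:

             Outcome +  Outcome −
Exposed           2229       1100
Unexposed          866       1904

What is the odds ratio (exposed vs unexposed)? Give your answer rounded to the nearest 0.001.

4.455

Cells: a = 2229, b = 1100, c = 866, d = 1904.
OR = (a·d)/(b·c) = (2229 × 1904) / (1100 × 866) = 4244016 / 952600 = 4.45519
The odds of hearing loss are about 4.46 times as high in the exposed group.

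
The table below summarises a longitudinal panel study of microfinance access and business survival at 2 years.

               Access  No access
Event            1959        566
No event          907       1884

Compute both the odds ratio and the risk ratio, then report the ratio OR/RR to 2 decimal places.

2.43

Reading the table with exposure as columns: a = 1959 (Access, case), b = 907 (Access, non-case), c = 566 (No access, case), d = 1884.
OR = (1959·1884)/(907·566) = 3690756/513362 = 7.18938
Risk in exposed = 1959/2866 = 0.68353; risk in unexposed = 566/2450 = 0.23102; RR = 2.95875
OR/RR = 7.18938 / 2.95875 = 2.42987
The outcome is not rare, so the OR lies further from 1 than the RR.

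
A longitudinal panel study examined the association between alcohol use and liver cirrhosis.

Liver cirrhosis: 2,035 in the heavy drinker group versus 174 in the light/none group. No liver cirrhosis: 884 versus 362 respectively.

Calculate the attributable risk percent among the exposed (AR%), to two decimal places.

53.44

From the description: a = 2035, b = 884, c = 174, d = 362.
Risk in exposed = 2035/2919 = 0.69716; risk in unexposed = 174/536 = 0.32463.
RR = 0.69716/0.32463 = 2.14756
AR% = (RR − 1)/RR × 100 = (2.14756 − 1)/2.14756 × 100 = 53.4356%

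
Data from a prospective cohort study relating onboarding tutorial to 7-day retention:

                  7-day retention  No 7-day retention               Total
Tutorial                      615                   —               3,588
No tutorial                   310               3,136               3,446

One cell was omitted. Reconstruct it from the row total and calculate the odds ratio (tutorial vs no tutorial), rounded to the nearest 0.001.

The missing cell is in the exposed row: 3588 − 615 = 2973.
So a = 615, b = 2973, c = 310, d = 3136.
OR = (a·d)/(b·c) = (615 × 3136) / (2973 × 310) = 1928640 / 921630 = 2.09264

2.093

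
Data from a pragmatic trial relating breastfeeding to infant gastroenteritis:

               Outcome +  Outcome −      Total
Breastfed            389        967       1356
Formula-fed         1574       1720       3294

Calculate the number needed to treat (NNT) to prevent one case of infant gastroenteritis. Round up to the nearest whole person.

Risk in treated group = 389/1356 = 0.28687; risk in control = 1574/3294 = 0.47784.
Absolute risk reduction = 0.47784 − 0.28687 = 0.19097
NNT = 1 / ARR = 1 / 0.19097 = 5.237 → round up → 6

6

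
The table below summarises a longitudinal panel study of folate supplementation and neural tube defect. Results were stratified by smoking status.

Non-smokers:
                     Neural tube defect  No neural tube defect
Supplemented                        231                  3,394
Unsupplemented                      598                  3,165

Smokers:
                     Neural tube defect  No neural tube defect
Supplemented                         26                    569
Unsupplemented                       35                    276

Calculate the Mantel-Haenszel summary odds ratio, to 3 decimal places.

0.360

OR_MH = Σ(aᵢdᵢ/nᵢ) / Σ(bᵢcᵢ/nᵢ), where nᵢ is the stratum total.
Stratum 1 (Non-smokers): n = 7388; a·d/n = 231·3165/7388 = 98.9598; b·c/n = 3394·598/7388 = 274.7174
Stratum 2 (Smokers): n = 906; a·d/n = 26·276/906 = 7.9205; b·c/n = 569·35/906 = 21.9812
OR_MH = (98.9598 + 7.9205) / (274.7174 + 21.9812) = 106.8803 / 296.6986 = 0.36023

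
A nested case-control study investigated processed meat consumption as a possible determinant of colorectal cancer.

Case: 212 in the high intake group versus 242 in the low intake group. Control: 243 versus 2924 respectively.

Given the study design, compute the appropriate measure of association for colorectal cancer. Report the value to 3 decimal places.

10.541

From the description: a = 212, b = 243, c = 242, d = 2924.
This is a nested case-control study: participants were sampled on outcome status, so risks in the source population cannot be estimated directly — relative risk is not valid here. The odds ratio is the appropriate measure.
OR = (a·d)/(b·c) = (212 × 2924) / (243 × 242) = 619888 / 58806 = 10.54124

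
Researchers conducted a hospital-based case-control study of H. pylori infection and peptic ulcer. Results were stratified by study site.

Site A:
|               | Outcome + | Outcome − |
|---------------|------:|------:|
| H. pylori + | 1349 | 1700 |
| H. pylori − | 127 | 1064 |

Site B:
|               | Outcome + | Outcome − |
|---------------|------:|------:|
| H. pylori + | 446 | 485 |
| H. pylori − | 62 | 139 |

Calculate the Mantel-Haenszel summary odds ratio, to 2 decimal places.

OR_MH = Σ(aᵢdᵢ/nᵢ) / Σ(bᵢcᵢ/nᵢ), where nᵢ is the stratum total.
Stratum 1 (Site A): n = 4240; a·d/n = 1349·1064/4240 = 338.5226; b·c/n = 1700·127/4240 = 50.9198
Stratum 2 (Site B): n = 1132; a·d/n = 446·139/1132 = 54.7650; b·c/n = 485·62/1132 = 26.5636
OR_MH = (338.5226 + 54.7650) / (50.9198 + 26.5636) = 393.2877 / 77.4834 = 5.07577

5.08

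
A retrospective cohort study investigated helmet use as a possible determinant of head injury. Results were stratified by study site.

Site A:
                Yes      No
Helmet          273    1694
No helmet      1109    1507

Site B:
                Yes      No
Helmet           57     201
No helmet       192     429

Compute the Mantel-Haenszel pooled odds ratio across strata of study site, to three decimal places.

0.259

OR_MH = Σ(aᵢdᵢ/nᵢ) / Σ(bᵢcᵢ/nᵢ), where nᵢ is the stratum total.
Stratum 1 (Site A): n = 4583; a·d/n = 273·1507/4583 = 89.7689; b·c/n = 1694·1109/4583 = 409.9162
Stratum 2 (Site B): n = 879; a·d/n = 57·429/879 = 27.8191; b·c/n = 201·192/879 = 43.9044
OR_MH = (89.7689 + 27.8191) / (409.9162 + 43.9044) = 117.5880 / 453.8206 = 0.25911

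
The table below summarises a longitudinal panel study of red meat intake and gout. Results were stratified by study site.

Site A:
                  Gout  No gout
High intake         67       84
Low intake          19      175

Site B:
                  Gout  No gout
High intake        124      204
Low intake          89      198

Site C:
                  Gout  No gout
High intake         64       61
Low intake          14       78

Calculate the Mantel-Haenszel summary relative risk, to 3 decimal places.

1.921

RR_MH = Σ(aᵢ·n₀ᵢ/nᵢ) / Σ(cᵢ·n₁ᵢ/nᵢ), with n₁ᵢ = aᵢ+bᵢ (exposed), n₀ᵢ = cᵢ+dᵢ (unexposed), nᵢ = n₁ᵢ+n₀ᵢ.
Stratum 1 (Site A): n₁ = 151, n₀ = 194, n = 345; a·n₀/n = 67·194/345 = 37.6754; c·n₁/n = 19·151/345 = 8.3159
Stratum 2 (Site B): n₁ = 328, n₀ = 287, n = 615; a·n₀/n = 124·287/615 = 57.8667; c·n₁/n = 89·328/615 = 47.4667
Stratum 3 (Site C): n₁ = 125, n₀ = 92, n = 217; a·n₀/n = 64·92/217 = 27.1336; c·n₁/n = 14·125/217 = 8.0645
RR_MH = (37.6754 + 57.8667 + 27.1336) / (8.3159 + 47.4667 + 8.0645) = 122.6757 / 63.8471 = 1.92140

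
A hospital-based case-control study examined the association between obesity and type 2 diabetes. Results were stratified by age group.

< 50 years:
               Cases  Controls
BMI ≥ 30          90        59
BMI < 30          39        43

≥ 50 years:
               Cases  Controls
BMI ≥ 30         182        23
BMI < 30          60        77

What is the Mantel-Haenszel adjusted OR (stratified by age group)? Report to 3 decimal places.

OR_MH = Σ(aᵢdᵢ/nᵢ) / Σ(bᵢcᵢ/nᵢ), where nᵢ is the stratum total.
Stratum 1 (< 50 years): n = 231; a·d/n = 90·43/231 = 16.7532; b·c/n = 59·39/231 = 9.9610
Stratum 2 (≥ 50 years): n = 342; a·d/n = 182·77/342 = 40.9766; b·c/n = 23·60/342 = 4.0351
OR_MH = (16.7532 + 40.9766) / (9.9610 + 4.0351) = 57.7299 / 13.9961 = 4.12470

4.125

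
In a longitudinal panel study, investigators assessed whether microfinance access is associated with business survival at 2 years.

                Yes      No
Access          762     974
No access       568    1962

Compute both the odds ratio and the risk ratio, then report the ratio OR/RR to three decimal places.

Cells: a = 762, b = 974, c = 568, d = 1962.
OR = (762·1962)/(974·568) = 1495044/553232 = 2.70238
Risk in exposed = 762/1736 = 0.43894; risk in unexposed = 568/2530 = 0.22451; RR = 1.95514
OR/RR = 2.70238 / 1.95514 = 1.38219
The outcome is not rare, so the OR lies further from 1 than the RR.

1.382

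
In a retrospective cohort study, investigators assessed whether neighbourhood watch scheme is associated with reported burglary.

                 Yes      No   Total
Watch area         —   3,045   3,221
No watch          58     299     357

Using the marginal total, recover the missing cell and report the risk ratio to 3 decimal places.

0.336

The missing cell is in the exposed row: 3221 − 3045 = 176.
So a = 176, b = 3045, c = 58, d = 299.
RR = [a/(a+b)] / [c/(c+d)] = (176/3221) / (58/357) = 0.05464/0.16246 = 0.33633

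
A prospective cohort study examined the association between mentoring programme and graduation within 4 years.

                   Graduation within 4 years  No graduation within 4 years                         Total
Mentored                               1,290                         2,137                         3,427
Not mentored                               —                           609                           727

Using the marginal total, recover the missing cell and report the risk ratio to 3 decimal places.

The missing cell is in the unexposed row: 727 − 609 = 118.
So a = 1290, b = 2137, c = 118, d = 609.
RR = [a/(a+b)] / [c/(c+d)] = (1290/3427) / (118/727) = 0.37642/0.16231 = 2.31915

2.319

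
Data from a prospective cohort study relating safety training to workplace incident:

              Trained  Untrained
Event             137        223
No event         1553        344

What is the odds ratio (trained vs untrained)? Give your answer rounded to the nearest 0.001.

0.136

Reading the table with exposure as columns: a = 137 (Trained, case), b = 1553 (Trained, non-case), c = 223 (Untrained, case), d = 344.
OR = (a·d)/(b·c) = (137 × 344) / (1553 × 223) = 47128 / 346319 = 0.13608
Exposure is associated with lower odds of workplace incident (OR = 0.14 < 1).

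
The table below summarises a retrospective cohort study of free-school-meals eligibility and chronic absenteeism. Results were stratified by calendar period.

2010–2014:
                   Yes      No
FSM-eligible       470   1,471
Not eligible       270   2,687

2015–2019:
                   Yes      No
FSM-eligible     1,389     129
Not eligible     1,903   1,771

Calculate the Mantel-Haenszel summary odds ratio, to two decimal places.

OR_MH = Σ(aᵢdᵢ/nᵢ) / Σ(bᵢcᵢ/nᵢ), where nᵢ is the stratum total.
Stratum 1 (2010–2014): n = 4898; a·d/n = 470·2687/4898 = 257.8379; b·c/n = 1471·270/4898 = 81.0882
Stratum 2 (2015–2019): n = 5192; a·d/n = 1389·1771/5192 = 473.7903; b·c/n = 129·1903/5192 = 47.2818
OR_MH = (257.8379 + 473.7903) / (81.0882 + 47.2818) = 731.6281 / 128.3700 = 5.69937

5.70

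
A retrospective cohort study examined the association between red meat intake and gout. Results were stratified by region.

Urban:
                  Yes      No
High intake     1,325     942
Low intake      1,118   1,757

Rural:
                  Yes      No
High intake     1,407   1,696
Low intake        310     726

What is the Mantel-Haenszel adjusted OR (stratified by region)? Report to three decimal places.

OR_MH = Σ(aᵢdᵢ/nᵢ) / Σ(bᵢcᵢ/nᵢ), where nᵢ is the stratum total.
Stratum 1 (Urban): n = 5142; a·d/n = 1325·1757/5142 = 452.7470; b·c/n = 942·1118/5142 = 204.8145
Stratum 2 (Rural): n = 4139; a·d/n = 1407·726/4139 = 246.7944; b·c/n = 1696·310/4139 = 127.0259
OR_MH = (452.7470 + 246.7944) / (204.8145 + 127.0259) = 699.5414 / 331.8403 = 2.10807

2.108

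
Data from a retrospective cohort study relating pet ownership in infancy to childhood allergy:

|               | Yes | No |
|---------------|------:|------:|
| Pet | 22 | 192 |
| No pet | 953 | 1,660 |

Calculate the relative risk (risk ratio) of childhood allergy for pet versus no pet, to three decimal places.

0.282

Cells: a = 22, b = 192, c = 953, d = 1660.
Risk in exposed = 22/214 = 0.10280; risk in unexposed = 953/2613 = 0.36471.
RR = 0.10280 / 0.36471 = 0.28187
The risk is 72% lower among the exposed than among the unexposed.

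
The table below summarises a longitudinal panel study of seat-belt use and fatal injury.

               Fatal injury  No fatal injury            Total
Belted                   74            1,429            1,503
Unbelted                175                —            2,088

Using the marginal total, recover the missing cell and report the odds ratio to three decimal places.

0.566

The missing cell is in the unexposed row: 2088 − 175 = 1913.
So a = 74, b = 1429, c = 175, d = 1913.
OR = (a·d)/(b·c) = (74 × 1913) / (1429 × 175) = 141562 / 250075 = 0.56608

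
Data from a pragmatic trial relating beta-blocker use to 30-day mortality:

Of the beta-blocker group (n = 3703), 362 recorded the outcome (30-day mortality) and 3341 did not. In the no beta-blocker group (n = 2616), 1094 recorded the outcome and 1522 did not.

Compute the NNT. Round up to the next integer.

4

Risk in treated group = 362/3703 = 0.09776; risk in control = 1094/2616 = 0.41820.
Absolute risk reduction = 0.41820 − 0.09776 = 0.32044
NNT = 1 / ARR = 1 / 0.32044 = 3.121 → round up → 4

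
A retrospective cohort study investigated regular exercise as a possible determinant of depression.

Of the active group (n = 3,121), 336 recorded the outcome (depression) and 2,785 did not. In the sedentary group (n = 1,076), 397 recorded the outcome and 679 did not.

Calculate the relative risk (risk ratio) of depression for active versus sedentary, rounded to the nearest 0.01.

0.29

From the description: a = 336, b = 2785, c = 397, d = 679.
Risk in exposed = 336/3121 = 0.10766; risk in unexposed = 397/1076 = 0.36896.
RR = 0.10766 / 0.36896 = 0.29179
The risk is 71% lower among the exposed than among the unexposed.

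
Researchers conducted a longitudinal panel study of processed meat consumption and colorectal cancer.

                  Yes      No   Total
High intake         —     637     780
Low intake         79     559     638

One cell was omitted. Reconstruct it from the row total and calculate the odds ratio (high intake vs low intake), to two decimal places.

1.59

The missing cell is in the exposed row: 780 − 637 = 143.
So a = 143, b = 637, c = 79, d = 559.
OR = (a·d)/(b·c) = (143 × 559) / (637 × 79) = 79937 / 50323 = 1.58848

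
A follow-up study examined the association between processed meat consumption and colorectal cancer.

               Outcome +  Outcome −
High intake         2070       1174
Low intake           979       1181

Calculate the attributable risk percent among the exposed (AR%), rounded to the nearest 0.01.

28.97

Cells: a = 2070, b = 1174, c = 979, d = 1181.
Risk in exposed = 2070/3244 = 0.63810; risk in unexposed = 979/2160 = 0.45324.
RR = 0.63810/0.45324 = 1.40786
AR% = (RR − 1)/RR × 100 = (1.40786 − 1)/1.40786 × 100 = 28.9704%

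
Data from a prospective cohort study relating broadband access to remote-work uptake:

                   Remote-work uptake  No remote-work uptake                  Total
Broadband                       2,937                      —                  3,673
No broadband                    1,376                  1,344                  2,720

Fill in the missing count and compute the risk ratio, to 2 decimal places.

The missing cell is in the exposed row: 3673 − 2937 = 736.
So a = 2937, b = 736, c = 1376, d = 1344.
RR = [a/(a+b)] / [c/(c+d)] = (2937/3673) / (1376/2720) = 0.79962/0.50588 = 1.58064

1.58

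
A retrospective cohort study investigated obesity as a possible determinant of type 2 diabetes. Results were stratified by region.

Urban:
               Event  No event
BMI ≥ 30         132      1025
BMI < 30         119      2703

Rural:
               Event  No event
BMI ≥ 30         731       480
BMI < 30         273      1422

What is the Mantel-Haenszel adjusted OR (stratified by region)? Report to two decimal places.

OR_MH = Σ(aᵢdᵢ/nᵢ) / Σ(bᵢcᵢ/nᵢ), where nᵢ is the stratum total.
Stratum 1 (Urban): n = 3979; a·d/n = 132·2703/3979 = 89.6698; b·c/n = 1025·119/3979 = 30.6547
Stratum 2 (Rural): n = 2906; a·d/n = 731·1422/2906 = 357.7020; b·c/n = 480·273/2906 = 45.0929
OR_MH = (89.6698 + 357.7020) / (30.6547 + 45.0929) = 447.3718 / 75.7476 = 5.90609

5.91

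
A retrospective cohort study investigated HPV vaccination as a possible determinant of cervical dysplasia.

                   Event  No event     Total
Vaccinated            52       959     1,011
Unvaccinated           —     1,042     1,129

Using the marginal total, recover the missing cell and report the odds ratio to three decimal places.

The missing cell is in the unexposed row: 1129 − 1042 = 87.
So a = 52, b = 959, c = 87, d = 1042.
OR = (a·d)/(b·c) = (52 × 1042) / (959 × 87) = 54184 / 83433 = 0.64943

0.649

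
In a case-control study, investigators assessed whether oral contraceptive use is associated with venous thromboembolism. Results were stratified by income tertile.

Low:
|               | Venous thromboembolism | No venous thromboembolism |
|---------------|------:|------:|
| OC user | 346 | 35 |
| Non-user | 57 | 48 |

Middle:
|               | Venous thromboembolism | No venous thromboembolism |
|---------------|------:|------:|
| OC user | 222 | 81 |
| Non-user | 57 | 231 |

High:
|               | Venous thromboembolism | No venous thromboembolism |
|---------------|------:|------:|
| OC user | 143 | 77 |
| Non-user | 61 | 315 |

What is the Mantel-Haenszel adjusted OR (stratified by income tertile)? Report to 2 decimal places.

OR_MH = Σ(aᵢdᵢ/nᵢ) / Σ(bᵢcᵢ/nᵢ), where nᵢ is the stratum total.
Stratum 1 (Low): n = 486; a·d/n = 346·48/486 = 34.1728; b·c/n = 35·57/486 = 4.1049
Stratum 2 (Middle): n = 591; a·d/n = 222·231/591 = 86.7716; b·c/n = 81·57/591 = 7.8122
Stratum 3 (High): n = 596; a·d/n = 143·315/596 = 75.5789; b·c/n = 77·61/596 = 7.8809
OR_MH = (34.1728 + 86.7716 + 75.5789) / (4.1049 + 7.8122 + 7.8809) = 196.5233 / 19.7980 = 9.92642

9.93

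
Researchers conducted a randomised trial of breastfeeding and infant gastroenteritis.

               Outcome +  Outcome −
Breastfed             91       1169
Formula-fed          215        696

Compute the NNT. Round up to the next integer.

Risk in treated group = 91/1260 = 0.07222; risk in control = 215/911 = 0.23600.
Absolute risk reduction = 0.23600 − 0.07222 = 0.16378
NNT = 1 / ARR = 1 / 0.16378 = 6.106 → round up → 7

7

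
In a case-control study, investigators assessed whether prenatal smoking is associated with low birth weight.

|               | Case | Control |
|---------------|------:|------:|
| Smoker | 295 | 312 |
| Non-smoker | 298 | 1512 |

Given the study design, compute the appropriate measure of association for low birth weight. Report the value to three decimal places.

Cells: a = 295, b = 312, c = 298, d = 1512.
This is a case-control study: participants were sampled on outcome status, so risks in the source population cannot be estimated directly — relative risk is not valid here. The odds ratio is the appropriate measure.
OR = (a·d)/(b·c) = (295 × 1512) / (312 × 298) = 446040 / 92976 = 4.79737

4.797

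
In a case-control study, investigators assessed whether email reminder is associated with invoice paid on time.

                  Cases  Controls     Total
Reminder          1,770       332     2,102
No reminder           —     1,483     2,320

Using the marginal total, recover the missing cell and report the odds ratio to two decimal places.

9.45

The missing cell is in the unexposed row: 2320 − 1483 = 837.
So a = 1770, b = 332, c = 837, d = 1483.
OR = (a·d)/(b·c) = (1770 × 1483) / (332 × 837) = 2624910 / 277884 = 9.44606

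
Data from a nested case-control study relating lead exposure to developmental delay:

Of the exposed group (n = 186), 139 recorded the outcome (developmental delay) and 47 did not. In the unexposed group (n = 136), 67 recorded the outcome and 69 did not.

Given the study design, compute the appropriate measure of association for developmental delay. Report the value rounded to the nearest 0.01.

3.05

From the description: a = 139, b = 47, c = 67, d = 69.
This is a nested case-control study: participants were sampled on outcome status, so risks in the source population cannot be estimated directly — relative risk is not valid here. The odds ratio is the appropriate measure.
OR = (a·d)/(b·c) = (139 × 69) / (47 × 67) = 9591 / 3149 = 3.04573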